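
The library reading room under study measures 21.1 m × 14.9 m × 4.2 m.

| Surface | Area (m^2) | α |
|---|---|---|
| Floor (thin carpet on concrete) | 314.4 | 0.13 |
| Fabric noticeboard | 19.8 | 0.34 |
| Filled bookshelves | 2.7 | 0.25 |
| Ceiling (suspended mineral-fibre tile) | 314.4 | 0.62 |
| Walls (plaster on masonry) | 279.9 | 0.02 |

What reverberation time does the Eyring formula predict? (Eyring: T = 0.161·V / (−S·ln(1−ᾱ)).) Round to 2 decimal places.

Total surface area S = 314.4 + 19.8 + 2.7 + 314.4 + 279.9 = 931.2 m^2.
Absorption A = 314.4×0.13 + 19.8×0.34 + 2.7×0.25 + 314.4×0.62 + 279.9×0.02 = 248.805 sabins.
Mean coefficient ᾱ = A/S = 0.2672.
−S·ln(1−ᾱ) = −931.2 × ln(1 − 0.2672) = 289.494.
V = 21.1 × 14.9 × 4.2 = 1320.438 m³.
T = 0.161·V/[−S·ln(1−ᾱ)] = 0.161·1320.438/289.494 = 0.73 s.

0.73 s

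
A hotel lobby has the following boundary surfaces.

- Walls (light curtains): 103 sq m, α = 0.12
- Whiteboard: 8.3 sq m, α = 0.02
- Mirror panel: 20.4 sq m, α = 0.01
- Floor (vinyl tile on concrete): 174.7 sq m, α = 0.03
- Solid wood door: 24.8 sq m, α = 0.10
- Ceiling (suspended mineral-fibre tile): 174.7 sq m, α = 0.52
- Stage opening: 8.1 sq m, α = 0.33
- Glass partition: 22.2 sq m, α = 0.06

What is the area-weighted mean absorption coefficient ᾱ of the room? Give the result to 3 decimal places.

0.215

S = Σ Sᵢ = 103 + 8.3 + 20.4 + 174.7 + 24.8 + 174.7 + 8.1 + 22.2 = 536.2 sq m.
A = 103·0.12 + 8.3·0.02 + 20.4·0.01 + 174.7·0.03 + 24.8·0.10 + 174.7·0.52 + 8.1·0.33 + 22.2·0.06 = 115.300 sabins.
ᾱ = A/S = 0.215.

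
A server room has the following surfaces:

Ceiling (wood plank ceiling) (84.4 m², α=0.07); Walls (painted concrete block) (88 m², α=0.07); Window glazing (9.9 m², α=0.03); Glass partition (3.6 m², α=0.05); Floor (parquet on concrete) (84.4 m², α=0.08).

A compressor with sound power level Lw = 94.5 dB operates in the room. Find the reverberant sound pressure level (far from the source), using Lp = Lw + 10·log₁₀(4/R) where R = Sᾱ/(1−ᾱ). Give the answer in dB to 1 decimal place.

A = 19.297 sabins; S = 270.3 m².
ᾱ = 19.297/270.3 = 0.0714; R = Sᾱ/(1−ᾱ) = 19.297/(1−0.0714) = 20.781 m².
Lp = 94.5 + 10·log₁₀(4/20.781) = 94.5 + (-7.16) = 87.3 dB.

87.3 dB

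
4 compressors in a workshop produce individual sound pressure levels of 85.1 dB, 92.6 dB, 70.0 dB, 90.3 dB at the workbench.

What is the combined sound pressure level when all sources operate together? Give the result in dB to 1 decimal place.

Sum in the linear (power) domain: Σ 10^(Lᵢ/10) = 10^(85.1/10) + 10^(92.6/10) + 10^(70.0/10) + 10^(90.3/10) = 3.225e+09.
Combined level = 10 log₁₀(3.225e+09) = 95.1 dB.

95.1 dB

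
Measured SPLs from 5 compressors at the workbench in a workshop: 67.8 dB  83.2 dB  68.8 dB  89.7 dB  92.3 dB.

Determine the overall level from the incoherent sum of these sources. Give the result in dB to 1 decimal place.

94.6 dB

Sum in the linear (power) domain: Σ 10^(Lᵢ/10) = 10^(67.8/10) + 10^(83.2/10) + 10^(68.8/10) + 10^(89.7/10) + 10^(92.3/10) = 2.854e+09.
Back to dB: 10·log₁₀ Σ = 94.6 dB.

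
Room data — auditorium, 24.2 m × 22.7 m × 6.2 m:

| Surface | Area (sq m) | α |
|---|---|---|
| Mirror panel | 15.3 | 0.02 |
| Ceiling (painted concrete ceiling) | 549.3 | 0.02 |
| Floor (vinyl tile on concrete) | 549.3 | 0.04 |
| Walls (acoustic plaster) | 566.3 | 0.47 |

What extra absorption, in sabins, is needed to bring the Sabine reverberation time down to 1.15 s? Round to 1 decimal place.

177.4 sabins

Equivalent absorption area: A₁ = 15.3·0.02 + 549.3·0.02 + 549.3·0.04 + 566.3·0.47 = 299.425 sq m.
Target A₂ = 0.161·3405.908/1.15 = 476.827 sabins (V = 3405.908 m³).
Shortfall: 476.827 − 299.425 = 177.4 sabins.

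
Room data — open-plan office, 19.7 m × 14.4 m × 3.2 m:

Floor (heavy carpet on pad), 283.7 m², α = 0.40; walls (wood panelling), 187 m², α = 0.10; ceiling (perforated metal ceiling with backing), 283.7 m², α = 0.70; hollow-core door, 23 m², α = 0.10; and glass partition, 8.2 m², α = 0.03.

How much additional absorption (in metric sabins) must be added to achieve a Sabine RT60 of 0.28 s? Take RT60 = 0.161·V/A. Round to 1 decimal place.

Summing Sᵢαᵢ: 113.480 + 18.700 + 198.590 + 2.300 + 0.246 → A₁ = 333.316 sabins.
V = 907.776 m³. Required absorption A₂ = 0.161 × 907.776 / 0.28 = 521.971 sabins.
Additional absorption ΔA = 521.971 − 333.316 = 188.7 sabins.

188.7 sabins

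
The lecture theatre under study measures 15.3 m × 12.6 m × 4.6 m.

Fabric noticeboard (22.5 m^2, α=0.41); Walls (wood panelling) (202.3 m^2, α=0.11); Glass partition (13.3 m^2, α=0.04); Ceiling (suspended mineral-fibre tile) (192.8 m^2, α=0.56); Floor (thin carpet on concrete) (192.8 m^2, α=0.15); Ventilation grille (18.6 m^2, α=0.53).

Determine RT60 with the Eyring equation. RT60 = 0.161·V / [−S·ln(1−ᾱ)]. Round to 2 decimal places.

Total surface area S = 22.5 + 202.3 + 13.3 + 192.8 + 192.8 + 18.6 = 642.3 m^2.
Absorption A = 22.5×0.41 + 202.3×0.11 + 13.3×0.04 + 192.8×0.56 + 192.8×0.15 + 18.6×0.53 = 178.756 sabins.
ᾱ = 178.756 / 642.3 = 0.2783.
−S·ln(1−ᾱ) = −642.3 × ln(1 − 0.2783) = 209.483.
V = 15.3 × 12.6 × 4.6 = 886.788 m³.
T = 0.161·V/[−S·ln(1−ᾱ)] = 0.161·886.788/209.483 = 0.68 s.

0.68 seconds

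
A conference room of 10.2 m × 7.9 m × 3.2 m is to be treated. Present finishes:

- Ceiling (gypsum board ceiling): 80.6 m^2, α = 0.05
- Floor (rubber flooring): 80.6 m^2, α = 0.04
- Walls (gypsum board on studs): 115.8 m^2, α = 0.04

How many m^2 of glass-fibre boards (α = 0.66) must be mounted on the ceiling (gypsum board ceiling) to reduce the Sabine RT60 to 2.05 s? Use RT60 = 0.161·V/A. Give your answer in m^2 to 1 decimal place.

Total absorption A₁ = 80.6·0.05 + 80.6·0.04 + 115.8·0.04
  = 4.030 + 3.224 + 4.632 = 11.886 m^2 sabins.
Required A₂ = 0.161·257.856/2.05 = 20.251 sabins.
Absorption to add: 20.251 − 11.886 = 8.365 sabins.
Each m^2 of panel replacing the ceiling (gypsum board ceiling) adds (0.66 − 0.05) = 0.61 sabins.
Panel area = 8.365 / 0.61 = 13.7 m^2.

13.7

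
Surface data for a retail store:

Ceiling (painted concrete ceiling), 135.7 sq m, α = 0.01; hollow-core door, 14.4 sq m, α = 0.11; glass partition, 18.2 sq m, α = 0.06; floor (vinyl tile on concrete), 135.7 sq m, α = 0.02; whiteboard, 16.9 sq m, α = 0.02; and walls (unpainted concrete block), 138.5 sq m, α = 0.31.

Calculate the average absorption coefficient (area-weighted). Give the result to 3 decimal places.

0.109

S = Σ Sᵢ = 135.7 + 14.4 + 18.2 + 135.7 + 16.9 + 138.5 = 459.4 sq m.
A = 135.7*0.01 + 14.4*0.11 + 18.2*0.06 + 135.7*0.02 + 16.9*0.02 + 138.5*0.31 = 50.020 sabins.
ᾱ = 50.020 / 459.4 = 0.109.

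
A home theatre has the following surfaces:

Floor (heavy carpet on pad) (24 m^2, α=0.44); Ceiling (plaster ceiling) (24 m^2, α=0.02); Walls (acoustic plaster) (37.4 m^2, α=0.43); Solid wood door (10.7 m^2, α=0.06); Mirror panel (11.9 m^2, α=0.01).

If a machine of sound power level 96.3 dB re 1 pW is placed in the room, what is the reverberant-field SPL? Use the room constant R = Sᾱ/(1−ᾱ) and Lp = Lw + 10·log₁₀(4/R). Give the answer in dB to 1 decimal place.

86.6 dB

Σ(Sᵢαᵢ) = 24·0.44 + 24·0.02 + 37.4·0.43 + 10.7·0.06 + 11.9·0.01 = 27.883; total area S = 108.0 m^2.
ᾱ = 27.883/108.0 = 0.2582; R = Sᾱ/(1−ᾱ) = 27.883/(1−0.2582) = 37.588 m^2.
Lp = Lw + 10 log₁₀(4/R) = 96.3 -9.73 = 86.6 dB.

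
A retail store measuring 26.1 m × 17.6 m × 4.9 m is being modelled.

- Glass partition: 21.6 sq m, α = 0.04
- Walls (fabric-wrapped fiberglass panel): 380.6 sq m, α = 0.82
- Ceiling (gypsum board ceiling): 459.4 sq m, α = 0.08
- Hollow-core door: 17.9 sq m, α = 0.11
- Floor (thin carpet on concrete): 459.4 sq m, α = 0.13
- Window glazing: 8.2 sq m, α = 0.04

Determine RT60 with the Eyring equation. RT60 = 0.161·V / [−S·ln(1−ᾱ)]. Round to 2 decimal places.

S = Σ Sᵢ = 1347.1 sq m.
Σ(Sᵢαᵢ) = 21.6×0.04 + 380.6×0.82 + 459.4×0.08 + 17.9×0.11 + 459.4×0.13 + 8.2×0.04 = 411.727.
Mean coefficient ᾱ = A/S = 0.3056.
Eyring denominator: −S ln(1−ᾱ) = 491.297.
V = 26.1 × 17.6 × 4.9 = 2250.864 m³.
T = 0.161·V/[−S·ln(1−ᾱ)] = 0.161·2250.864/491.297 = 0.74 s.

0.74 s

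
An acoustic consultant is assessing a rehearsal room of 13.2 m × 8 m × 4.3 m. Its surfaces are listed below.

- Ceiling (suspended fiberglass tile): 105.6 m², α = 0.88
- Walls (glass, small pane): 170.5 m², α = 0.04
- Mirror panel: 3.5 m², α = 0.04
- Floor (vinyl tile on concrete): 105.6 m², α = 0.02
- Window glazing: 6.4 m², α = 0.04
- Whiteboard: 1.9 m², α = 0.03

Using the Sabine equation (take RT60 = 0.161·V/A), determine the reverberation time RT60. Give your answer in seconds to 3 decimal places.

A = Σ Sᵢαᵢ = 105.6·0.88 + 170.5·0.04 + 3.5·0.04 + 105.6·0.02 + 6.4·0.04 + 1.9·0.03 = 102.313 sabins.
V = 13.2·8·4.3 = 454.08 m³.
Sabine: RT60 = 0.161 × 454.08 / 102.313 = 0.715 s.

0.715 s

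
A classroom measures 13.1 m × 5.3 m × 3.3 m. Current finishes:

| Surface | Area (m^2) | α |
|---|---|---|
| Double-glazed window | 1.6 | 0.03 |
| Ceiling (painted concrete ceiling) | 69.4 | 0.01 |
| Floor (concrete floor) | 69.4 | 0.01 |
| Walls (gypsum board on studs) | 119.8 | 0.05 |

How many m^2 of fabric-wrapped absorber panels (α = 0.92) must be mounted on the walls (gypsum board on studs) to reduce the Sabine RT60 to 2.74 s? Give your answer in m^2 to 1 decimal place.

6.9

Total absorption A₁ = 1.6*0.03 + 69.4*0.01 + 69.4*0.01 + 119.8*0.05
  = 0.048 + 0.694 + 0.694 + 5.990 = 7.426 m^2 sabins.
Required A₂ = 0.161·229.119/2.74 = 13.463 sabins.
Absorption to add: 13.463 − 7.426 = 6.037 sabins.
Net gain per m^2: Δα = 0.92 − 0.05 = 0.87.
Panel area = 6.037 / 0.87 = 6.9 m^2.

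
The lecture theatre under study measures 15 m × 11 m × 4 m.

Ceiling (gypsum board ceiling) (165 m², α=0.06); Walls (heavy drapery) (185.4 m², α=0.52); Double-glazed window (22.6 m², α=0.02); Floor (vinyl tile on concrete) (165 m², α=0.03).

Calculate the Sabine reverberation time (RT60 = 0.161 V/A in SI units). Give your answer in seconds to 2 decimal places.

Summing Sᵢαᵢ: 9.900 + 96.408 + 0.452 + 4.950 → A = 111.710 sabins.
Room volume: 660 m³.
Sabine: RT60 = 0.161 × 660 / 111.710 = 0.95 s.

0.95 s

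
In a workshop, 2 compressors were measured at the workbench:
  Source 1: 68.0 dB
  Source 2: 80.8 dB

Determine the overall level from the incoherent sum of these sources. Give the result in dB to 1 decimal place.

81.0 dB

Converting to relative power and adding: 10^(68.0/10) + 10^(80.8/10) = 1.265e+08.
Back to dB: 10·log₁₀ Σ = 81.0 dB.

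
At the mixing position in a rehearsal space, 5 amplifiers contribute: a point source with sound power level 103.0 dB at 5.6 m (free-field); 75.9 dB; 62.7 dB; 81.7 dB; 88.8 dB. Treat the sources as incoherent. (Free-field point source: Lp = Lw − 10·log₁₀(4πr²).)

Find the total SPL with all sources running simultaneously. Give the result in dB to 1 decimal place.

90.0 dB

Source at 5.6 m: Lp = 103.0 − 10·log₁₀(4π·5.6²) = 103.0 − 10·log₁₀(394.081) = 77.0 dB.
Sum in the linear (power) domain: Σ 10^(Lᵢ/10) = 10^(77.0/10) + 10^(75.9/10) + 10^(62.7/10) + 10^(81.7/10) + 10^(88.8/10) = 9.974e+08.
Combined level = 10 log₁₀(9.974e+08) = 90.0 dB.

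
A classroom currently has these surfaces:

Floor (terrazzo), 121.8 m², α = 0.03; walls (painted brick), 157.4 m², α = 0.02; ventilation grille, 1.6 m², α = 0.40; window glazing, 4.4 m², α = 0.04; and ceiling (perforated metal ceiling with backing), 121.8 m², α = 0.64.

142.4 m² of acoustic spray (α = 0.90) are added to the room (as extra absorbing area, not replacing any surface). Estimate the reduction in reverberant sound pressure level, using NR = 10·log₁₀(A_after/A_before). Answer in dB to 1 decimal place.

A_before = Σ Sᵢαᵢ = 121.8·0.03 + 157.4·0.02 + 1.6·0.40 + 4.4·0.04 + 121.8·0.64 = 85.570 sabins.
Treatment contributes 142.4·0.90 = 128.160 sabins.
New total A_after = 213.730 sabins.
Reduction = 10 log₁₀(A_after/A_before) = 10 log₁₀(2.4977) = 4.0 dB.

4.0 dB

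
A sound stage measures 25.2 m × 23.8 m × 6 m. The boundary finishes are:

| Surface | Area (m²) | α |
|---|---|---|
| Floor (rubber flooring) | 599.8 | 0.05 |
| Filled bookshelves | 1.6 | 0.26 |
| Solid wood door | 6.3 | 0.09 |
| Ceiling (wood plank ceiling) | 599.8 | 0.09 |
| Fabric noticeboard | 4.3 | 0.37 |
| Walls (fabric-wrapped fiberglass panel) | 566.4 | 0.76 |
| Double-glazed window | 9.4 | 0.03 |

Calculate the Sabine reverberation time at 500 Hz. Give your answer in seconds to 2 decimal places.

Total absorption A = 599.8×0.05 + 1.6×0.26 + 6.3×0.09 + 599.8×0.09 + 4.3×0.37 + 566.4×0.76 + 9.4×0.03
  = 29.990 + 0.416 + 0.567 + 53.982 + 1.591 + 430.464 + 0.282 = 517.292 m² sabins.
Room volume: 3598.56 m³.
T = 0.161 V/A = 0.161·3598.56/517.292 = 1.12 s.

1.12 seconds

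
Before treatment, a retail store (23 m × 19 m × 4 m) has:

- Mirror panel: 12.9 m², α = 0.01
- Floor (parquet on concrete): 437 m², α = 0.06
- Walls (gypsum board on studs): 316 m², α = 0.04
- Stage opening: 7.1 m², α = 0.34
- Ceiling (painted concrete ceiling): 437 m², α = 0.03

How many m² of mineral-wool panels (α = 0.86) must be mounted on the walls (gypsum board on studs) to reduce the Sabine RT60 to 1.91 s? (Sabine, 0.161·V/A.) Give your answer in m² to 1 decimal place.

113.2

A₁ = Σ Sᵢαᵢ = 12.9*0.01 + 437*0.06 + 316*0.04 + 7.1*0.34 + 437*0.03 = 54.513 sabins.
V = 1748 m³. Target absorption A₂ = 0.161 × 1748 / 1.91 = 147.345 sabins.
ΔA needed = 147.345 − 54.513 = 92.832 sabins.
Net gain per m²: Δα = 0.86 − 0.04 = 0.82.
Panel area = 92.832 / 0.82 = 113.2 m².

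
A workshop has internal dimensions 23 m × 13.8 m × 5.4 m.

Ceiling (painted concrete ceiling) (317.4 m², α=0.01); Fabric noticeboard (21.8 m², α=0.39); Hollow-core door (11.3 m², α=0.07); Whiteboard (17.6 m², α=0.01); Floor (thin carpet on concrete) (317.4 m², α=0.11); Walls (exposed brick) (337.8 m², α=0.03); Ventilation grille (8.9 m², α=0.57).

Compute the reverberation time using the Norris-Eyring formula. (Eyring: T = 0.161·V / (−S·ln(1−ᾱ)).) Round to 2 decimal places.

4.26 s

Total surface area S = 317.4 + 21.8 + 11.3 + 17.6 + 317.4 + 337.8 + 8.9 = 1032.2 m².
Σ(Sᵢαᵢ) = 317.4×0.01 + 21.8×0.39 + 11.3×0.07 + 17.6×0.01 + 317.4×0.11 + 337.8×0.03 + 8.9×0.57 = 62.764.
Mean coefficient ᾱ = A/S = 0.0608.
−S·ln(1−ᾱ) = −1032.2 × ln(1 − 0.0608) = 64.747.
V = 23 × 13.8 × 5.4 = 1713.96 m³.
T = 0.161·V/[−S·ln(1−ᾱ)] = 0.161·1713.96/64.747 = 4.26 s.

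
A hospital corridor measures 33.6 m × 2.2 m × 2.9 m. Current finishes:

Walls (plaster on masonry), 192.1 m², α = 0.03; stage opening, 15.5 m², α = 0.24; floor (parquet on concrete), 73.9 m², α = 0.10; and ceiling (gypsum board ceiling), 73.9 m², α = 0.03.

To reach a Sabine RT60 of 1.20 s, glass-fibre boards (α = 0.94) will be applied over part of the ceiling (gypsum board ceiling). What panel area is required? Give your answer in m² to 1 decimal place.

Summing Sᵢαᵢ: 5.763 + 3.720 + 7.390 + 2.217 → A₁ = 19.090 sabins.
V = 214.368 m³. Target absorption A₂ = 0.161 × 214.368 / 1.20 = 28.761 sabins.
Absorption to add: 28.761 − 19.090 = 9.671 sabins.
Net gain per m²: Δα = 0.94 − 0.03 = 0.91.
Area = ΔA/Δα = 9.671/0.91 = 10.6 m².

10.6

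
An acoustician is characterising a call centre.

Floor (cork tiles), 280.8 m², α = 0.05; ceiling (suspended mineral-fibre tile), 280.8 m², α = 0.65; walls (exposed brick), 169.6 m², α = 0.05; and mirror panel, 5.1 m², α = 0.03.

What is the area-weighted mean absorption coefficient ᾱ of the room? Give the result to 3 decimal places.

S = Σ Sᵢ = 280.8 + 280.8 + 169.6 + 5.1 = 736.3 m².
Weighted sum Σ Sα = 205.193.
ᾱ = 205.193 / 736.3 = 0.279.

0.279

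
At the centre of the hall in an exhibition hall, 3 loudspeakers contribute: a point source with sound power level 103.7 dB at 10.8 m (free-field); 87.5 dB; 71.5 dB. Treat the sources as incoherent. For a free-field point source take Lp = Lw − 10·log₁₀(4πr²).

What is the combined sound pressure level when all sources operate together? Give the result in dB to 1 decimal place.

Source at 10.8 m: Lp = 103.7 − 10·log₁₀(4π·10.8²) = 103.7 − 10·log₁₀(1465.741) = 72.0 dB.
Sum in the linear (power) domain: Σ 10^(Lᵢ/10) = 10^(72.0/10) + 10^(87.5/10) + 10^(71.5/10) = 5.923e+08.
Back to dB: 10·log₁₀ Σ = 87.7 dB.

87.7 dB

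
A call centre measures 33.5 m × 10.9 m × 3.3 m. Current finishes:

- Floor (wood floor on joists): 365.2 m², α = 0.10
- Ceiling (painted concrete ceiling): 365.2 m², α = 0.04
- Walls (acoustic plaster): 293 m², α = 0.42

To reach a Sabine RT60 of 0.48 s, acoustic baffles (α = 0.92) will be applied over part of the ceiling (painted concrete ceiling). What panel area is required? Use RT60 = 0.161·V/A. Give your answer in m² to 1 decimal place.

261.3

Summing Sᵢαᵢ: 36.520 + 14.608 + 123.060 → A₁ = 174.188 sabins.
V = 1204.995 m³. Target absorption A₂ = 0.161 × 1204.995 / 0.48 = 404.175 sabins.
Absorption to add: 404.175 − 174.188 = 229.987 sabins.
Each m² of panel replacing the ceiling (painted concrete ceiling) adds (0.92 − 0.04) = 0.88 sabins.
Area = ΔA/Δα = 229.987/0.88 = 261.3 m².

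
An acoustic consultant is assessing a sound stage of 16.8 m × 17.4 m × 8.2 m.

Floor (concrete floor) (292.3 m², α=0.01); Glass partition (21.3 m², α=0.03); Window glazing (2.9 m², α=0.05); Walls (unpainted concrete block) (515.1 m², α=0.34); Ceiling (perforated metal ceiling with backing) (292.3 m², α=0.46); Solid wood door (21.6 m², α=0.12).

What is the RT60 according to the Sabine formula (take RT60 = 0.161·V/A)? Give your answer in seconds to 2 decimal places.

Equivalent absorption area: A = 292.3*0.01 + 21.3*0.03 + 2.9*0.05 + 515.1*0.34 + 292.3*0.46 + 21.6*0.12 = 315.891 m².
V = 16.8·17.4·8.2 = 2397.024 m³.
T = 0.161 V/A = 0.161·2397.024/315.891 = 1.22 s.

1.22 s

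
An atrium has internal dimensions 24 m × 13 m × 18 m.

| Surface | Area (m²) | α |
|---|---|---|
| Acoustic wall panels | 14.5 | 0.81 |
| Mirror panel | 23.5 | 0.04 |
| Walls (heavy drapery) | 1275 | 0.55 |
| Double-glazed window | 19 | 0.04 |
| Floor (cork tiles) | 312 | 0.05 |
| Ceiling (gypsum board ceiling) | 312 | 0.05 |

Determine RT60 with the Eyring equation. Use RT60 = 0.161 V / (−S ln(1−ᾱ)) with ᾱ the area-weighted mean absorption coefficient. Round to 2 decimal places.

S = Σ Sᵢ = 1956.0 m².
Σ(Sᵢαᵢ) = 14.5×0.81 + 23.5×0.04 + 1275×0.55 + 19×0.04 + 312×0.05 + 312×0.05 = 745.895.
ᾱ = 745.895 / 1956.0 = 0.3813.
−S·ln(1−ᾱ) = −1956.0 × ln(1 − 0.3813) = 939.144.
V = 24 × 13 × 18 = 5616 m³.
RT60 = 0.161 × 5616 / 939.144 = 0.96 s.

0.96 s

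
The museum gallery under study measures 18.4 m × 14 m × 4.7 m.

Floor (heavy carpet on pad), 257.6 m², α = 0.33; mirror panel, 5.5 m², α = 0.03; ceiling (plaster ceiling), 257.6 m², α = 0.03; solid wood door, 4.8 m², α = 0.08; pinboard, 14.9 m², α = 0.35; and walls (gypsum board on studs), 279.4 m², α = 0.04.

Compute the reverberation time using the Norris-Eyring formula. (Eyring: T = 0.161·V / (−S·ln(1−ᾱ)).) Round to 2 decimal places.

1.66 seconds

Total surface area S = 257.6 + 5.5 + 257.6 + 4.8 + 14.9 + 279.4 = 819.8 m².
Absorption A = 257.6·0.33 + 5.5·0.03 + 257.6·0.03 + 4.8·0.08 + 14.9·0.35 + 279.4·0.04 = 109.676 sabins.
Mean coefficient ᾱ = A/S = 0.1338.
−S·ln(1−ᾱ) = −819.8 × ln(1 − 0.1338) = 117.756.
V = 18.4 × 14 × 4.7 = 1210.72 m³.
T = 0.161·V/[−S·ln(1−ᾱ)] = 0.161·1210.72/117.756 = 1.66 s.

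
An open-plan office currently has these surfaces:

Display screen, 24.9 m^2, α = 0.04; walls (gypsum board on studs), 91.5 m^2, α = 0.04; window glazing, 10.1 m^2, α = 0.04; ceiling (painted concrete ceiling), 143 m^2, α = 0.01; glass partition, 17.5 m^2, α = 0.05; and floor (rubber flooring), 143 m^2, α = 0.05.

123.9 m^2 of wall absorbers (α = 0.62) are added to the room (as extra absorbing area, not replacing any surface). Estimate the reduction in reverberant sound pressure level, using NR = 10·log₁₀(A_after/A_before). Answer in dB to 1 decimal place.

A_before = Σ Sᵢαᵢ = 24.9·0.04 + 91.5·0.04 + 10.1·0.04 + 143·0.01 + 17.5·0.05 + 143·0.05 = 14.515 sabins.
Treatment contributes 123.9·0.62 = 76.818 sabins.
A_after = 14.515 + 76.818 = 91.333 sabins.
NR = 10·log₁₀(91.333/14.515) = 8.0 dB.

8.0 dB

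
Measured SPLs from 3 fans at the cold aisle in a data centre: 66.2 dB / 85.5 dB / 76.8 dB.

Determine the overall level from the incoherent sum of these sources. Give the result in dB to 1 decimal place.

Sum in the linear (power) domain: Σ 10^(Lᵢ/10) = 10^(66.2/10) + 10^(85.5/10) + 10^(76.8/10) = 4.068e+08.
L_total = 10·log₁₀(4.068e+08) = 86.1 dB.

86.1 dB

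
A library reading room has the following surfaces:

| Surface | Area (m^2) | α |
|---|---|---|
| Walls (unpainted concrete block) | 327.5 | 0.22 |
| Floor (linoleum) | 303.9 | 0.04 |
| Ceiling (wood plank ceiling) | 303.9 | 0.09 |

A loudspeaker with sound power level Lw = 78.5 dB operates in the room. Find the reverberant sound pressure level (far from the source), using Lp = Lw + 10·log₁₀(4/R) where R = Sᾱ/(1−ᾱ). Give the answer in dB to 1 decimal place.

Σ(Sᵢαᵢ) = 327.5·0.22 + 303.9·0.04 + 303.9·0.09 = 111.557; total area S = 935.3 m^2.
ᾱ = 111.557/935.3 = 0.1193; R = Sᾱ/(1−ᾱ) = 111.557/(1−0.1193) = 126.669 m^2.
Lp = 78.5 + 10·log₁₀(4/126.669) = 78.5 + (-15.01) = 63.5 dB.

63.5 dB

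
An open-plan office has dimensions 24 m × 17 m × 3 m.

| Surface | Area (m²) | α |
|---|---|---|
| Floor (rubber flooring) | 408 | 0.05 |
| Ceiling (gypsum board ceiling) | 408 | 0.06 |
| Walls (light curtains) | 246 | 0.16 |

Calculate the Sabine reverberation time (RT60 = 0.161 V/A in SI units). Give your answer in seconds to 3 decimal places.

Total absorption A = 408·0.05 + 408·0.06 + 246·0.16
  = 20.400 + 24.480 + 39.360 = 84.240 m² sabins.
V = 24·17·3 = 1224 m³.
T = 0.161 V/A = 0.161·1224/84.240 = 2.339 s.

2.339 sec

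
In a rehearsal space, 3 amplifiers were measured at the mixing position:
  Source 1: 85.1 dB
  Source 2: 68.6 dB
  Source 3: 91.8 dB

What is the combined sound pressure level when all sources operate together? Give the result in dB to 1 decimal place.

Converting to relative power and adding: 10^(85.1/10) + 10^(68.6/10) + 10^(91.8/10) = 1.844e+09.
L_total = 10·log₁₀(1.844e+09) = 92.7 dB.

92.7 dB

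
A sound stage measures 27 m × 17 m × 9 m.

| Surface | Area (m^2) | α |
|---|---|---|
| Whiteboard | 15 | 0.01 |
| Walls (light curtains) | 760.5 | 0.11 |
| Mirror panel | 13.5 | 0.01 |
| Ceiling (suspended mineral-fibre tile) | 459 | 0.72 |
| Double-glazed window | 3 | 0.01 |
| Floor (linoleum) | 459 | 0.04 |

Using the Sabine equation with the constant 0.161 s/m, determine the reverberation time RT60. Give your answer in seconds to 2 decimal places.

A = Σ Sᵢαᵢ = 15×0.01 + 760.5×0.11 + 13.5×0.01 + 459×0.72 + 3×0.01 + 459×0.04 = 432.810 sabins.
Volume V = 27 × 17 × 9 = 4131 m³.
T = 0.161 V/A = 0.161·4131/432.810 = 1.54 s.

1.54 s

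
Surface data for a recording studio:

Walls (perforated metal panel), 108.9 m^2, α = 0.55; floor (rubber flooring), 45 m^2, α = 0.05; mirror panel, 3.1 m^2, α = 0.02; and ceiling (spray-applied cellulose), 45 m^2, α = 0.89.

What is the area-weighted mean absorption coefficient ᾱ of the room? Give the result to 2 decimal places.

0.51

S = Σ Sᵢ = 108.9 + 45 + 3.1 + 45 = 202.0 m^2.
Σ(Sᵢαᵢ) = 108.9·0.55 + 45·0.05 + 3.1·0.02 + 45·0.89 = 102.257.
ᾱ = 102.257 / 202.0 = 0.51.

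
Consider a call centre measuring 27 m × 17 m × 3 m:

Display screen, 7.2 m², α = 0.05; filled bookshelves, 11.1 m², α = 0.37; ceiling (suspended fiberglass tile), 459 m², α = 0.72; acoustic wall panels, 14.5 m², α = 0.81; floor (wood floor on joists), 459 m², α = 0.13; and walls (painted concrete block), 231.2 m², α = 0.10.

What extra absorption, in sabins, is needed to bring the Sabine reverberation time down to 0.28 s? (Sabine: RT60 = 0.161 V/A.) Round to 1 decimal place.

362.3 sabins

Total absorption A₁ = 7.2·0.05 + 11.1·0.37 + 459·0.72 + 14.5·0.81 + 459·0.13 + 231.2·0.10
  = 0.360 + 4.107 + 330.480 + 11.745 + 59.670 + 23.120 = 429.482 m² sabins.
For T = 0.28 s, need A₂ = 0.161·V/T = 0.161·1377/0.28 = 791.775 sabins.
ΔA = A₂ − A₁ = 791.775 − 429.482 = 362.3 sabins.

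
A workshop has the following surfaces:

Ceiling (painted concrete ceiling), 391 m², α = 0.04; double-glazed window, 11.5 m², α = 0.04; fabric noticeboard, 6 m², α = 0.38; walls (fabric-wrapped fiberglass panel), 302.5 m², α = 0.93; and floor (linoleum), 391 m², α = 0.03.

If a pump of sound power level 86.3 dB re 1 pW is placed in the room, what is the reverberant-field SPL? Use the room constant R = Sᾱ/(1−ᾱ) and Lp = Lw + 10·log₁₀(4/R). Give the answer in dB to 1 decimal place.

65.9 dB

Σ(Sᵢαᵢ) = 391×0.04 + 11.5×0.04 + 6×0.38 + 302.5×0.93 + 391×0.03 = 311.435; total area S = 1102.0 m².
ᾱ = 0.2826, so room constant R = A/(1−ᾱ) = 434.116 m².
Lp = Lw + 10 log₁₀(4/R) = 86.3 -20.36 = 65.9 dB.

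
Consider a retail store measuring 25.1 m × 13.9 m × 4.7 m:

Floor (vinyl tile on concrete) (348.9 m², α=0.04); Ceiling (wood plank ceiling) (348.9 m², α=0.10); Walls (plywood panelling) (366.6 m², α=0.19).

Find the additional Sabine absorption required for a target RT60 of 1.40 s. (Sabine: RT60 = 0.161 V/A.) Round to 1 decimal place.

70.1 sabins

A₁ = Σ Sᵢαᵢ = 348.9·0.04 + 348.9·0.10 + 366.6·0.19 = 118.500 sabins.
For T = 1.40 s, need A₂ = 0.161·V/T = 0.161·1639.783/1.40 = 188.575 sabins.
ΔA = A₂ − A₁ = 188.575 − 118.500 = 70.1 sabins.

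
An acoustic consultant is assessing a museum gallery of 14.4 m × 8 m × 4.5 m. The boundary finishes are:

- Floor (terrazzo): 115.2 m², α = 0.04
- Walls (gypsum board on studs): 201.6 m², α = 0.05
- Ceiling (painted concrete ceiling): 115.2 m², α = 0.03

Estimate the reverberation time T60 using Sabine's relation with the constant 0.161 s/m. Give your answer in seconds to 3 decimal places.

4.600 seconds

Total absorption A = 115.2×0.04 + 201.6×0.05 + 115.2×0.03
  = 4.608 + 10.080 + 3.456 = 18.144 m² sabins.
Volume V = 14.4 × 8 × 4.5 = 518.4 m³.
Sabine: RT60 = 0.161 × 518.4 / 18.144 = 4.600 s.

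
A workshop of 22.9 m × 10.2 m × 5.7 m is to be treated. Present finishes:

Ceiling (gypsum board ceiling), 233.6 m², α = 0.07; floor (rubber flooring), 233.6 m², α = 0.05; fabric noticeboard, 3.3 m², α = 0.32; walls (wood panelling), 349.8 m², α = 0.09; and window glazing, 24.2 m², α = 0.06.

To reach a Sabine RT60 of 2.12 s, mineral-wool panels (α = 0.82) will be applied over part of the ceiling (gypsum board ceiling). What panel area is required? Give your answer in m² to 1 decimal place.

52.1

A₁ = Σ Sᵢαᵢ = 233.6·0.07 + 233.6·0.05 + 3.3·0.32 + 349.8·0.09 + 24.2·0.06 = 62.022 sabins.
Required A₂ = 0.161·1331.406/2.12 = 101.111 sabins.
Absorption to add: 101.111 − 62.022 = 39.089 sabins.
Net gain per m²: Δα = 0.82 − 0.07 = 0.75.
Area = ΔA/Δα = 39.089/0.75 = 52.1 m².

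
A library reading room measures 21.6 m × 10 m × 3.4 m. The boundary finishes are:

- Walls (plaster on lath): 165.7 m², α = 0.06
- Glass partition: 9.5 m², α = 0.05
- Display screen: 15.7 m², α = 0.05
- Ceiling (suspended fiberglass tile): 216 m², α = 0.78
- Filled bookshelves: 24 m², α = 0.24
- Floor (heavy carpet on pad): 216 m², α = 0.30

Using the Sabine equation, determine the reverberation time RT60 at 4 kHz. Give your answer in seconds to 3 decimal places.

A = Σ Sᵢαᵢ = 165.7·0.06 + 9.5·0.05 + 15.7·0.05 + 216·0.78 + 24·0.24 + 216·0.30 = 250.242 sabins.
Room volume: 734.4 m³.
Sabine: RT60 = 0.161 × 734.4 / 250.242 = 0.472 s.

0.472 s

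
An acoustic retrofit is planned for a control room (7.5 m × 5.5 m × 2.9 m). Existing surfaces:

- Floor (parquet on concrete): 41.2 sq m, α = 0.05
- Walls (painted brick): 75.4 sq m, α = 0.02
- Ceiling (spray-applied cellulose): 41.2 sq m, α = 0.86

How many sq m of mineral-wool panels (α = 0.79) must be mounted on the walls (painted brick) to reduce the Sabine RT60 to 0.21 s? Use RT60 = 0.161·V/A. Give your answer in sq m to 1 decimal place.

68.5

Total absorption A₁ = 41.2×0.05 + 75.4×0.02 + 41.2×0.86
  = 2.060 + 1.508 + 35.432 = 39.000 sq m sabins.
Required A₂ = 0.161·119.625/0.21 = 91.713 sabins.
ΔA needed = 91.713 − 39.000 = 52.713 sabins.
Each sq m of panel replacing the walls (painted brick) adds (0.79 − 0.02) = 0.77 sabins.
Panel area = 52.713 / 0.77 = 68.5 sq m.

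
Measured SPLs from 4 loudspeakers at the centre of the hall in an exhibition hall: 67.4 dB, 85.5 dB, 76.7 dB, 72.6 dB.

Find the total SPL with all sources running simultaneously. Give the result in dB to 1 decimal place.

Sum in the linear (power) domain: Σ 10^(Lᵢ/10) = 10^(67.4/10) + 10^(85.5/10) + 10^(76.7/10) + 10^(72.6/10) = 4.253e+08.
Combined level = 10 log₁₀(4.253e+08) = 86.3 dB.

86.3 dB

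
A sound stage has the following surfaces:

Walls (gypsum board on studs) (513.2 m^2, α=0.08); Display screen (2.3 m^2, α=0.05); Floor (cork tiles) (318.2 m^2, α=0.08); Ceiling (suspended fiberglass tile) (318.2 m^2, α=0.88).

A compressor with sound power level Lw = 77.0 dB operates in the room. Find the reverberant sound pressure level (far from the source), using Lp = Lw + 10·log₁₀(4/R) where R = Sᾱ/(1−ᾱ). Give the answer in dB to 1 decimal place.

Σ(Sᵢαᵢ) = 513.2·0.08 + 2.3·0.05 + 318.2·0.08 + 318.2·0.88 = 346.643; total area S = 1151.9 m^2.
ᾱ = 0.3009, so room constant R = A/(1−ᾱ) = 495.842 m^2.
Lp = 77.0 + 10·log₁₀(4/495.842) = 77.0 + (-20.93) = 56.1 dB.

56.1 dB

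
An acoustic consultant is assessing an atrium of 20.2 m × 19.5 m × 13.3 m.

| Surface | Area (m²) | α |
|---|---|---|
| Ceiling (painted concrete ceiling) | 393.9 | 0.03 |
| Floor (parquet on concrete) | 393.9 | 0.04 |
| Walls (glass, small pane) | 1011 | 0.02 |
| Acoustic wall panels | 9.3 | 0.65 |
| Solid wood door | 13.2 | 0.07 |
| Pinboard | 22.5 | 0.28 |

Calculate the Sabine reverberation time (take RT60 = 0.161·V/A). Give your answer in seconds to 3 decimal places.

Equivalent absorption area: A = 393.9*0.03 + 393.9*0.04 + 1011*0.02 + 9.3*0.65 + 13.2*0.07 + 22.5*0.28 = 61.062 m².
Volume V = 20.2 × 19.5 × 13.3 = 5238.87 m³.
Sabine: RT60 = 0.161 × 5238.87 / 61.062 = 13.813 s.

13.813 s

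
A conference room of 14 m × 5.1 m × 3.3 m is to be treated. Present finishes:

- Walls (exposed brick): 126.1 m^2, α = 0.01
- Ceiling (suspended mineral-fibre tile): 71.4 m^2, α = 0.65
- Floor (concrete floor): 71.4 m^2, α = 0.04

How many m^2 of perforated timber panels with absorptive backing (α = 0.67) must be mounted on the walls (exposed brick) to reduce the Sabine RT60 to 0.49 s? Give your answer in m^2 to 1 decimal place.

40.7

Summing Sᵢαᵢ: 1.261 + 46.410 + 2.856 → A₁ = 50.527 sabins.
V = 235.62 m³. Target absorption A₂ = 0.161 × 235.62 / 0.49 = 77.418 sabins.
ΔA needed = 77.418 − 50.527 = 26.891 sabins.
Net gain per m^2: Δα = 0.67 − 0.01 = 0.66.
Panel area = 26.891 / 0.66 = 40.7 m^2.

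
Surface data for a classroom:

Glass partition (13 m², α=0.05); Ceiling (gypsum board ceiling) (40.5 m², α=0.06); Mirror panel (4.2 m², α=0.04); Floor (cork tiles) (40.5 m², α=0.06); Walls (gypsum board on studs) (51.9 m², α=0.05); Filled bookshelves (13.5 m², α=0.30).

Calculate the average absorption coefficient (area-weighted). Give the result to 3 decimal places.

0.075

S = Σ Sᵢ = 13 + 40.5 + 4.2 + 40.5 + 51.9 + 13.5 = 163.6 m².
Σ(Sᵢαᵢ) = 13×0.05 + 40.5×0.06 + 4.2×0.04 + 40.5×0.06 + 51.9×0.05 + 13.5×0.30 = 12.323.
ᾱ = A/S = 0.075.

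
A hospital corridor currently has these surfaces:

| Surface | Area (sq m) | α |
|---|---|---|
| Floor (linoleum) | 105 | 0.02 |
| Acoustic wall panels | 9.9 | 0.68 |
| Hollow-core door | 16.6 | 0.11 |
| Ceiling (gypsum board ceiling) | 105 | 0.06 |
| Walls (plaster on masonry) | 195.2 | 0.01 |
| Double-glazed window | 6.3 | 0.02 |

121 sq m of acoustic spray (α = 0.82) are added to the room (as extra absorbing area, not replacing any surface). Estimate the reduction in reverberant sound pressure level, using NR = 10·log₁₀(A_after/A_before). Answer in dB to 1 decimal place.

A_before = Σ Sᵢαᵢ = 105*0.02 + 9.9*0.68 + 16.6*0.11 + 105*0.06 + 195.2*0.01 + 6.3*0.02 = 19.036 sabins.
Treatment contributes 121·0.82 = 99.220 sabins.
A_after = 19.036 + 99.220 = 118.256 sabins.
NR = 10·log₁₀(118.256/19.036) = 7.9 dB.

7.9 dB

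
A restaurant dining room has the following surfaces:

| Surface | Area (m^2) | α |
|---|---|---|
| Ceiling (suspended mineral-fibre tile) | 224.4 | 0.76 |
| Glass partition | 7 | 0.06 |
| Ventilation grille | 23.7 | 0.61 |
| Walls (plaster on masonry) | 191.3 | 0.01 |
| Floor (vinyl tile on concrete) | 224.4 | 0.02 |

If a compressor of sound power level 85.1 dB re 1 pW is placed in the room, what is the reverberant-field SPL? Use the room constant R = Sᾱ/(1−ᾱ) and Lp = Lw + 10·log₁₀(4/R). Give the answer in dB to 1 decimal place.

Σ(Sᵢαᵢ) = 224.4·0.76 + 7·0.06 + 23.7·0.61 + 191.3·0.01 + 224.4·0.02 = 191.822; total area S = 670.8 m^2.
ᾱ = 0.2860, so room constant R = A/(1−ᾱ) = 268.658 m^2.
Lp = Lw + 10 log₁₀(4/R) = 85.1 -18.27 = 66.8 dB.

66.8 dB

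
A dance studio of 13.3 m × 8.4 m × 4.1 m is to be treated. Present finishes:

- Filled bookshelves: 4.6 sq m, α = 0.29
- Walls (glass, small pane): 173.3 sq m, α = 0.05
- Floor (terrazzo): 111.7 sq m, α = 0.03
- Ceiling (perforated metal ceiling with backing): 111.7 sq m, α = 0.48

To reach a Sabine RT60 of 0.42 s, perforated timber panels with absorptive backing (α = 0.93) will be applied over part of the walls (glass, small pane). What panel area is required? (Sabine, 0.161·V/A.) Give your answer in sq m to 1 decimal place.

123.4

Summing Sᵢαᵢ: 1.334 + 8.665 + 3.351 + 53.616 → A₁ = 66.966 sabins.
V = 458.052 m³. Target absorption A₂ = 0.161 × 458.052 / 0.42 = 175.587 sabins.
ΔA needed = 175.587 − 66.966 = 108.621 sabins.
Each sq m of panel replacing the walls (glass, small pane) adds (0.93 − 0.05) = 0.88 sabins.
Area = ΔA/Δα = 108.621/0.88 = 123.4 sq m.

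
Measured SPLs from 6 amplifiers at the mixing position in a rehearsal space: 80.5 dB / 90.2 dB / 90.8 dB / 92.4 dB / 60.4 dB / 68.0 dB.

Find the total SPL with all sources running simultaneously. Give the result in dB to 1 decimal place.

Converting to relative power and adding: 10^(80.5/10) + 10^(90.2/10) + 10^(90.8/10) + 10^(92.4/10) + 10^(60.4/10) + 10^(68.0/10) = 4.107e+09.
L_total = 10·log₁₀(4.107e+09) = 96.1 dB.

96.1 dB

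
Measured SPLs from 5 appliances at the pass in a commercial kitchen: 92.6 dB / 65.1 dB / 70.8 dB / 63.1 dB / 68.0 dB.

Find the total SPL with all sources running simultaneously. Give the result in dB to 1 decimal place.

92.7 dB

Converting to relative power and adding: 10^(92.6/10) + 10^(65.1/10) + 10^(70.8/10) + 10^(63.1/10) + 10^(68.0/10) = 1.843e+09.
Combined level = 10 log₁₀(1.843e+09) = 92.7 dB.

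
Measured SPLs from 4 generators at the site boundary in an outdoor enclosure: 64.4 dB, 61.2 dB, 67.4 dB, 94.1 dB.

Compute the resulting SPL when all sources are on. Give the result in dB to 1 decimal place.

94.1 dB

Converting to relative power and adding: 10^(64.4/10) + 10^(61.2/10) + 10^(67.4/10) + 10^(94.1/10) = 2.58e+09.
L_total = 10·log₁₀(2.58e+09) = 94.1 dB.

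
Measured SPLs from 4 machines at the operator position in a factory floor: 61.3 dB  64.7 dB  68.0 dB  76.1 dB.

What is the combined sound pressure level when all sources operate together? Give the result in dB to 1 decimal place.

77.1 dB

Sum in the linear (power) domain: Σ 10^(Lᵢ/10) = 10^(61.3/10) + 10^(64.7/10) + 10^(68.0/10) + 10^(76.1/10) = 5.135e+07.
Combined level = 10 log₁₀(5.135e+07) = 77.1 dB.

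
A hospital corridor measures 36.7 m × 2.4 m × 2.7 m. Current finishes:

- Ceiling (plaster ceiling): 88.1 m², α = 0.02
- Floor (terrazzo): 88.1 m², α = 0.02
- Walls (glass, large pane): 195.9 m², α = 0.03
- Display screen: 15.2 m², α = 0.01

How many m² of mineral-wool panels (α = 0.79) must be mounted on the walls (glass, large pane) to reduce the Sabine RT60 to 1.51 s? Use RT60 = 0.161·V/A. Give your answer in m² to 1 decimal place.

20.8

Equivalent absorption area: A₁ = 88.1·0.02 + 88.1·0.02 + 195.9·0.03 + 15.2·0.01 = 9.553 m².
V = 237.816 m³. Target absorption A₂ = 0.161 × 237.816 / 1.51 = 25.357 sabins.
ΔA needed = 25.357 − 9.553 = 15.804 sabins.
Each m² of panel replacing the walls (glass, large pane) adds (0.79 − 0.03) = 0.76 sabins.
Area = ΔA/Δα = 15.804/0.76 = 20.8 m².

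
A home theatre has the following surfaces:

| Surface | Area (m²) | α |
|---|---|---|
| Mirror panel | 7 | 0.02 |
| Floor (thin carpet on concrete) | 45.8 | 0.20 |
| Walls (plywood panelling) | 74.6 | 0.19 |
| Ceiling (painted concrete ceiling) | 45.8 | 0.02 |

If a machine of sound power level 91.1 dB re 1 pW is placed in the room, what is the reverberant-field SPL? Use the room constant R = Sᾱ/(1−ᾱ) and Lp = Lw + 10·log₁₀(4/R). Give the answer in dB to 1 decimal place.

Σ(Sᵢαᵢ) = 7×0.02 + 45.8×0.20 + 74.6×0.19 + 45.8×0.02 = 24.390; total area S = 173.2 m².
ᾱ = 0.1408, so room constant R = A/(1−ᾱ) = 28.387 m².
Lp = Lw + 10 log₁₀(4/R) = 91.1 -8.51 = 82.6 dB.

82.6 dB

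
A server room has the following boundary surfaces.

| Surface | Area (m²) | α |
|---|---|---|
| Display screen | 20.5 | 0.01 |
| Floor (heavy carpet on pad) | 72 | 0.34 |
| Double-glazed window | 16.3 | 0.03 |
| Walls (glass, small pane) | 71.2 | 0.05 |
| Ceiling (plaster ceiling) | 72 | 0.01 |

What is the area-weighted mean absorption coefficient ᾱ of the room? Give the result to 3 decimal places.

0.117

Total surface area S = 252.0 m².
Weighted sum Σ Sα = 29.454.
ᾱ = A/S = 0.117.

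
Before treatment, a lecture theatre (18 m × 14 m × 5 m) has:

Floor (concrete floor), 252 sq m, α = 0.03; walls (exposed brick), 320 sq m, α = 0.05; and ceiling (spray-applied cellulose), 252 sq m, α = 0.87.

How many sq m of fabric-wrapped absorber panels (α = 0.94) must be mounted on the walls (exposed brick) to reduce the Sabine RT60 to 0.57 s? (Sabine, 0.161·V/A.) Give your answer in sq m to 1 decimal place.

Equivalent absorption area: A₁ = 252×0.03 + 320×0.05 + 252×0.87 = 242.800 sq m.
Required A₂ = 0.161·1260/0.57 = 355.895 sabins.
Absorption to add: 355.895 − 242.800 = 113.095 sabins.
Each sq m of panel replacing the walls (exposed brick) adds (0.94 − 0.05) = 0.89 sabins.
Panel area = 113.095 / 0.89 = 127.1 sq m.

127.1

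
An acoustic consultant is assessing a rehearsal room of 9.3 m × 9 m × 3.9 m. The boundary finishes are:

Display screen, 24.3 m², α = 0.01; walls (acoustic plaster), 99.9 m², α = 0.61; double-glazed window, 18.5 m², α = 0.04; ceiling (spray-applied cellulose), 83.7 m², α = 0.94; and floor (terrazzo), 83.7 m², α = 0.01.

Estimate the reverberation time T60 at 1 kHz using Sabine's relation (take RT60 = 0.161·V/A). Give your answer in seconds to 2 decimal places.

0.37 sec

Equivalent absorption area: A = 24.3×0.01 + 99.9×0.61 + 18.5×0.04 + 83.7×0.94 + 83.7×0.01 = 141.437 m².
V = 9.3·9·3.9 = 326.43 m³.
T = 0.161 V/A = 0.161·326.43/141.437 = 0.37 s.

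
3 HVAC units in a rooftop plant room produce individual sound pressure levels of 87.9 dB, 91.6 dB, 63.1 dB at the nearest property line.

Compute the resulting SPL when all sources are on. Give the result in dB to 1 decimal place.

Sum in the linear (power) domain: Σ 10^(Lᵢ/10) = 10^(87.9/10) + 10^(91.6/10) + 10^(63.1/10) = 2.064e+09.
Back to dB: 10·log₁₀ Σ = 93.1 dB.

93.1 dB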